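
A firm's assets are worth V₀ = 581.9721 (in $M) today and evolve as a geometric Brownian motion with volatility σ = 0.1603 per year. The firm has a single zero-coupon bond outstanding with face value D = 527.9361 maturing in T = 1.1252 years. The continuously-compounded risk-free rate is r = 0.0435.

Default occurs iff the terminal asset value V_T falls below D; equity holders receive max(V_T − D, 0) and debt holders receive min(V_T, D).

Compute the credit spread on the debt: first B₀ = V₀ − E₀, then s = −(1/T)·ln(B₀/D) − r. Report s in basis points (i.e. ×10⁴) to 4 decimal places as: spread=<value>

Apply the equity-as-call identities (strike 527.9361, horizon 1.1252 years):
d₁ = [ln(V₀/D) + (r + σ²/2)T] / (σ√T)
   = [ln(581.9721/527.9361) + (0.0435 + 0.5·0.1603²)·1.1252] / (0.1603·√1.1252)
   = [0.097447 + 0.063403] / 0.170039 = 0.945960
d₂ = d₁ − σ√T = 0.945960 − 0.170039 = 0.775921
N(d₁) = 0.827916,  N(d₂) = 0.781102,  e^(−rT) = 0.952232
E₀ = V₀·N(d₁) − D·e^(−rT)·N(d₂)
   = 581.9721·0.827916 − 527.9361·0.952232·0.781102 = 89.149716
B₀ = V₀ − E₀ = 581.9721 − 89.149716 = 492.822384
spread = −(1/T)·ln(B₀/D) − r = −(1/1.1252)·ln(492.822384/527.9361) − 0.0435 = 0.01766817
in basis points: 0.01766817 × 10⁴ = 176.6817 bp

spread=176.6817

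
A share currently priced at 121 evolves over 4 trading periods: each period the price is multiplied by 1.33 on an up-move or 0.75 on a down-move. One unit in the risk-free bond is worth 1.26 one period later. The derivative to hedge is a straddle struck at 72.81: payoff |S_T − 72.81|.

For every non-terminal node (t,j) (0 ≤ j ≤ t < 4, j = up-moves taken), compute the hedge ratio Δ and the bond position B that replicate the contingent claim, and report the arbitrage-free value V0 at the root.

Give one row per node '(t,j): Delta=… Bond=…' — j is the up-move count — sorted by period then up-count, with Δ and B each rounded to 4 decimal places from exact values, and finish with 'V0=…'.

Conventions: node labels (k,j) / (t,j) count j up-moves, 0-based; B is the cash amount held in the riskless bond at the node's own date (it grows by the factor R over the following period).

Arbitrage-free pricing uses the up-move probability p* = (R−d)/(u−d) = 0.8793, discounting each step at R = 1.26.
Expiry values: V(4,0)=34.5248, V(4,1)=4.9177, V(4,2)=47.5858, V(4,3)=140.6918, V(4,4)=305.7999
Node (3,0) S=51.0469: V=(p*·4.9177+(1−p*)·34.5248)/1.26=6.7388; Δ=(4.9177−34.5248)/(67.8923−38.2852)=-1.0000; B=V−Δ·S=57.7857
Node (3,1) S=90.5231: V=(p*·47.5858+(1−p*)·4.9177)/1.26=33.6795; Δ=(47.5858−4.9177)/(120.3958−67.8923)=0.8127; B=V−Δ·S=-39.8862
Node (3,2) S=160.5277: V=(p*·140.6918+(1−p*)·47.5858)/1.26=102.7420; Δ=(140.6918−47.5858)/(213.5018−120.3958)=1.0000; B=V−Δ·S=-57.7857
Node (3,3) S=284.6691: V=(p*·305.7999+(1−p*)·140.6918)/1.26=226.8834; Δ=(305.7999−140.6918)/(378.6099−213.5018)=1.0000; B=V−Δ·S=-57.7857
Node (2,0) S=68.0625: V=(p*·33.6795+(1−p*)·6.7388)/1.26=24.1492; Δ=(33.6795−6.7388)/(90.5231−51.0469)=0.6825; B=V−Δ·S=-22.3002
Node (2,1) S=120.6975: V=(p*·102.7420+(1−p*)·33.6795)/1.26=74.9261; Δ=(102.7420−33.6795)/(160.5277−90.5231)=0.9865; B=V−Δ·S=-44.1472
Node (2,2) S=214.0369: V=(p*·226.8834+(1−p*)·102.7420)/1.26=168.1752; Δ=(226.8834−102.7420)/(284.6691−160.5277)=1.0000; B=V−Δ·S=-45.8617
Node (1,0) S=90.7500: V=(p*·74.9261+(1−p*)·24.1492)/1.26=54.6014; Δ=(74.9261−24.1492)/(120.6975−68.0625)=0.9647; B=V−Δ·S=-32.9448
Node (1,1) S=160.9300: V=(p*·168.1752+(1−p*)·74.9261)/1.26=124.5405; Δ=(168.1752−74.9261)/(214.0369−120.6975)=0.9990; B=V−Δ·S=-36.2339
Node (0,0) S=121.0000: V=(p*·124.5405+(1−p*)·54.6014)/1.26=92.1425; Δ=(124.5405−54.6014)/(160.9300−90.7500)=0.9966; B=V−Δ·S=-28.4420
As a check, the time-0 holding Δ(0,0)·S0 + B(0,0) comes to 92.1425 — exactly V0.

(0,0): Delta=0.9966 Bond=-28.4420
(1,0): Delta=0.9647 Bond=-32.9448
(1,1): Delta=0.9990 Bond=-36.2339
(2,0): Delta=0.6825 Bond=-22.3002
(2,1): Delta=0.9865 Bond=-44.1472
(2,2): Delta=1.0000 Bond=-45.8617
(3,0): Delta=-1.0000 Bond=57.7857
(3,1): Delta=0.8127 Bond=-39.8862
(3,2): Delta=1.0000 Bond=-57.7857
(3,3): Delta=1.0000 Bond=-57.7857
V0=92.1425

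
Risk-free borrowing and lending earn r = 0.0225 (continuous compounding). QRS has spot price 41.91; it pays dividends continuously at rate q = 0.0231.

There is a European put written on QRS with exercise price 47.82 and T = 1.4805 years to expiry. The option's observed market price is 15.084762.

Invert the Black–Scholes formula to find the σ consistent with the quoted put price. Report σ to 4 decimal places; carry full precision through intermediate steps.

At σ = 0.5822 the Black–Scholes value reproduces the quote:
σ√T = 0.5822·√1.4805 = 0.708397
d₁ = (ln(S/K) + (r−q+σ²/2)T) / (σ√T) = (ln(41.91/47.82) + (0.0225−0.0231+0.5822²/2)·1.4805) / 0.708397 = (-0.131920 + 0.250025) / 0.708397 = 0.166722
d₂ = d₁ − σ√T = 0.166722 − 0.708397 = -0.541675
e^{−rT} = 0.967237
e^{−qT} = 0.966379
N(−d₁) = 0.433795,  N(−d₂) = 0.705979
V = K·e^{−rT}·N(−d₂) − S·e^{−qT}·N(−d₁) = 32.653844 − 17.569082 = 15.084762 (equal to the quote); since ∂V/∂σ > 0 for all σ, the implied volatility is unique

sigma = 0.5822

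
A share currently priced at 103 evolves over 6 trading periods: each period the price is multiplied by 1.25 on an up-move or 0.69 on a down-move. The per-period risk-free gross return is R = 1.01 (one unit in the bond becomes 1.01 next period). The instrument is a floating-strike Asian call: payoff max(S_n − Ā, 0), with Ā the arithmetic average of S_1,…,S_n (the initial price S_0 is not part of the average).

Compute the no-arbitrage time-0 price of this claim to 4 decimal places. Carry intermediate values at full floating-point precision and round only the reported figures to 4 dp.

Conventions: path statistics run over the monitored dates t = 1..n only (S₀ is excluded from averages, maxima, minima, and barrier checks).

price = 15.8398

With p* = (R−d)/(u−d) = 0.5714, sum probability × payoff across the paths and divide by R^6.
Enumerate all 2^6 = 64 price paths (U = up ×1.25, D = down ×0.69); each path with k up-moves has probability p*^k·(1−p*)^(6−k).
DDDDDD: Ā=34.0862, payoff=0.0000, prob=0.006196
UDDDDD: Ā=61.7503, payoff=0.0000, prob=0.008262
DUDDDD: Ā=52.1370, payoff=0.0000, prob=0.008262
UUDDDD: Ā=94.4510, payoff=0.0000, prob=0.011016
DDUDDD: Ā=45.5038, payoff=0.0000, prob=0.008262
UDUDDD: Ā=82.4343, payoff=0.0000, prob=0.011016
DUUDDD: Ā=72.8210, payoff=0.0000, prob=0.011016
UUUDDD: Ā=131.9221, payoff=0.0000, prob=0.014688
DDDUDD: Ā=40.9268, payoff=0.0000, prob=0.008262
UDDUDD: Ā=74.1428, payoff=0.0000, prob=0.011016
DUDUDD: Ā=64.5295, payoff=0.0000, prob=0.011016
UUDUDD: Ā=116.9013, payoff=0.0000, prob=0.014688
DDUUDD: Ā=57.8963, payoff=0.0000, prob=0.011016
UDUUDD: Ā=104.8846, payoff=0.0000, prob=0.014688
DUUUDD: Ā=95.2713, payoff=0.0000, prob=0.014688
UUUUDD: Ā=172.5929, payoff=0.0000, prob=0.019584
DDDDUD: Ā=37.7688, payoff=0.0000, prob=0.008262
UDDDUD: Ā=68.4217, payoff=0.0000, prob=0.011016
DUDDUD: Ā=58.8084, payoff=0.0000, prob=0.011016
UUDDUD: Ā=106.5369, payoff=0.0000, prob=0.014688
DDUDUD: Ā=52.1752, payoff=0.0000, prob=0.011016
UDUDUD: Ā=94.5202, payoff=0.0000, prob=0.014688
DUUDUD: Ā=84.9069, payoff=0.0000, prob=0.014688
UUUDUD: Ā=153.8169, payoff=0.0000, prob=0.019584
DDDUUD: Ā=47.5983, payoff=0.0000, prob=0.011016
UDDUUD: Ā=86.2287, payoff=0.0000, prob=0.014688
DUDUUD: Ā=76.6154, payoff=0.0000, prob=0.014688
UUDUUD: Ā=138.7960, payoff=0.0000, prob=0.019584
DDUUUD: Ā=69.9822, payoff=0.0000, prob=0.014688
UDUUUD: Ā=126.7794, payoff=0.0000, prob=0.019584
DUUUUD: Ā=117.1660, payoff=2.5564, prob=0.019584
UUUUUD: Ā=212.2573, payoff=4.6311, prob=0.026112
DDDDDU: Ā=35.5897, payoff=0.0000, prob=0.008262
UDDDDU: Ā=64.4741, payoff=0.0000, prob=0.011016
DUDDDU: Ā=54.8608, payoff=0.0000, prob=0.011016
UUDDDU: Ā=99.3855, payoff=0.0000, prob=0.014688
DDUDDU: Ā=48.2276, payoff=0.0000, prob=0.011016
UDUDDU: Ā=87.3688, payoff=0.0000, prob=0.014688
DUUDDU: Ā=77.7555, payoff=0.0000, prob=0.014688
UUUDDU: Ā=140.8614, payoff=0.0000, prob=0.019584
DDDUDU: Ā=43.6507, payoff=0.0000, prob=0.011016
UDDUDU: Ā=79.0773, payoff=0.0000, prob=0.014688
DUDUDU: Ā=69.4640, payoff=0.0000, prob=0.014688
UUDUDU: Ā=125.8406, payoff=0.0000, prob=0.019584
DDUUDU: Ā=62.8308, payoff=3.2560, prob=0.014688
UDUUDU: Ā=113.8239, payoff=5.8985, prob=0.019584
DUUUDU: Ā=104.2106, payoff=15.5119, prob=0.019584
UUUUDU: Ā=188.7872, payoff=28.1012, prob=0.026112
DDDDUU: Ā=40.4926, payoff=0.0000, prob=0.011016
UDDDUU: Ā=73.3562, payoff=0.0000, prob=0.014688
DUDDUU: Ā=63.7428, payoff=2.3439, prob=0.014688
UUDDUU: Ā=115.4762, payoff=4.2462, prob=0.019584
DDUDUU: Ā=57.1096, payoff=8.9771, prob=0.014688
UDUDUU: Ā=103.4595, payoff=16.2629, prob=0.019584
DUUDUU: Ā=93.8462, payoff=25.8762, prob=0.019584
UUUDUU: Ā=170.0112, payoff=46.8772, prob=0.026112
DDDUUU: Ā=52.5327, payoff=13.5540, prob=0.014688
UDDUUU: Ā=95.1680, payoff=24.5544, prob=0.019584
DUDUUU: Ā=85.5547, payoff=34.1677, prob=0.019584
UUDUUU: Ā=154.9904, payoff=61.8981, prob=0.026112
DDUUUU: Ā=78.9215, payoff=40.8009, prob=0.019584
UDUUUU: Ā=142.9737, payoff=73.9147, prob=0.026112
DUUUUU: Ā=133.3604, payoff=83.5281, prob=0.026112
UUUUUU: Ā=241.5948, payoff=151.3190, prob=0.034815
Price = Σ prob·payoff / R^6 = 16.814264 / 1.061520 = 15.8398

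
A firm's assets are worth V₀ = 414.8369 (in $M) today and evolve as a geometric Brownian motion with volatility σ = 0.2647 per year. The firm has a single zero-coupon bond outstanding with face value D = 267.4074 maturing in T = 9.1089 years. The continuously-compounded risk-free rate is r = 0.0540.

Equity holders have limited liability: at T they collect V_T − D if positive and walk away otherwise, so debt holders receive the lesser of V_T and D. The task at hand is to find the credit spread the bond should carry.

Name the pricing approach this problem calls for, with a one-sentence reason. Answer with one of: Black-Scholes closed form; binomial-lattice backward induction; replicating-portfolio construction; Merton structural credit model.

framework: Merton structural credit model

Key observation: the asked-for credit quantity lives on the firm's capital structure — asset value, asset volatility, debt face 267.4074 — which is the structural model's domain.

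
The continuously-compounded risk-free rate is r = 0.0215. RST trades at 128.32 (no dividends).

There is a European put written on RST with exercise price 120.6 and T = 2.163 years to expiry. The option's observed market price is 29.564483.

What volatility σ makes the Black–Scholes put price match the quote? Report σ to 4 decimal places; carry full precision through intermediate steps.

sigma = 0.5134

At σ = 0.5134 the Black–Scholes value reproduces the quote:
σ√T = 0.5134·√2.163 = 0.755065
d₁ = (ln(S/K) + (r+σ²/2)T) / (σ√T) = (ln(128.32/120.6) + (0.0215+0.5134²/2)·2.163) / 0.755065 = (0.062048 + 0.331566) / 0.755065 = 0.521298
d₂ = d₁ − σ√T = 0.521298 − 0.755065 = -0.233767
e^{−rT} = 0.954560
N(−d₁) = 0.301080,  N(−d₂) = 0.592417
V = K·e^{−rT}·N(−d₂) − S·N(−d₁) = 68.199018 − 38.634535 = 29.564483 (matching the quote); vega is positive throughout, so no other σ reproduces this price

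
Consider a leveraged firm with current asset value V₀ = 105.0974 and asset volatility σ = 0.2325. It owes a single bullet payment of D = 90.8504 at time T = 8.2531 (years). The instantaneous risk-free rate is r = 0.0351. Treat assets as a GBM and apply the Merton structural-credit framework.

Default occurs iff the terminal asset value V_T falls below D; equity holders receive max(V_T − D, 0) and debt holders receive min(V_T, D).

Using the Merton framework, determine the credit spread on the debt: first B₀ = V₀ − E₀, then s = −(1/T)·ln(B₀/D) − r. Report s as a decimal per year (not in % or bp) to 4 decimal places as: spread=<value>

spread=0.0161

With assets at 105.0974 and a single debt payment of 90.8504 at 8.2531 years:
d₁ = [ln(V₀/D) + (r + σ²/2)T] / (σ√T)
   = [ln(105.0974/90.8504) + (0.0351 + 0.5·0.2325²)·8.2531] / (0.2325·√8.2531)
   = [0.145673 + 0.512750] / 0.667931 = 0.985765
d₂ = d₁ − σ√T = 0.985765 − 0.667931 = 0.317834
N(d₁) = 0.837876,  N(d₂) = 0.624695,  e^(−rT) = 0.748500
E₀ = V₀·N(d₁) − D·e^(−rT)·N(d₂)
   = 105.0974·0.837876 − 90.8504·0.748500·0.624695 = 45.578368
B₀ = V₀ − E₀ = 105.0974 − 45.578368 = 59.519032
spread = −(1/T)·ln(B₀/D) − r = −(1/8.2531)·ln(59.519032/90.8504) − 0.0351 = 0.01614354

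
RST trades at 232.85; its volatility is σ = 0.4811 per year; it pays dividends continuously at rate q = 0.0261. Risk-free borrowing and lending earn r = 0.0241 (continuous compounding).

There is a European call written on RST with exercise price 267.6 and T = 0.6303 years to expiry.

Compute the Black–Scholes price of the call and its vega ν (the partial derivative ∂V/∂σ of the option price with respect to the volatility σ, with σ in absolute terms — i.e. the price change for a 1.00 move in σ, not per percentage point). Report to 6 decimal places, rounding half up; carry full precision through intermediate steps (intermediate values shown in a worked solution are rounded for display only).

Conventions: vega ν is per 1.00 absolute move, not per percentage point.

price = 22.502964
ν = 71.425058

σ√T = 0.4811·√0.6303 = 0.381952
d₁ = (ln(S/K) + (r−q+σ²/2)T) / (σ√T) = (ln(232.85/267.6) + (0.0241−0.0261+0.4811²/2)·0.6303) / 0.381952 = (-0.139099 + 0.071683) / 0.381952 = -0.176503
d₂ = d₁ − σ√T = -0.176503 − 0.381952 = -0.558455
e^{−rT} = 0.984925
e^{−qT} = 0.983684
N(d₁) = 0.429949,  N(d₂) = 0.288267
Call price V = S·e^{−qT}·N(d₁) − K·e^{−rT}·N(d₂) = 98.480233 − 75.977270 = 22.502964
φ(d₁) = (1/√(2π))·e^{−d₁²/2} = 0.392776
ν = S·e^{−qT}·φ(d₁)·√T = 71.425058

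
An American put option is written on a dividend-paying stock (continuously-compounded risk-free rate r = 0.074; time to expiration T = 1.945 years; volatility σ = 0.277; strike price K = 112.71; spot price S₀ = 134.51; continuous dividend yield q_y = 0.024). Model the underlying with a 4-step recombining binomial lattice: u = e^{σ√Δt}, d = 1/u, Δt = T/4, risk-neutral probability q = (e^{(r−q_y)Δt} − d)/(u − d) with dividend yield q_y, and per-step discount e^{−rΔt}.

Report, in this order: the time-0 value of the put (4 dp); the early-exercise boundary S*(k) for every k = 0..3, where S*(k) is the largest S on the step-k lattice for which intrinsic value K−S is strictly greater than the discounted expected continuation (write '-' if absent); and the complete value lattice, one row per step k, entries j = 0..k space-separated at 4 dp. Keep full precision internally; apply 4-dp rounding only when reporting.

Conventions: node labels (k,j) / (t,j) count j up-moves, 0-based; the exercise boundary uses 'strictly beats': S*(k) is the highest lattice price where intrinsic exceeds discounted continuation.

params: Δt=0.48625 u=1.21307 d=0.82435 q=0.51517 e^(-rΔt)=0.96466
t_4 payoffs: 50.5935 21.3027 0.0000 0.0000 0.0000
t_3: node(3,0) S=75.3519 payoff=37.3581 vs cont=34.2489 → 37.3581 [stop]  node(3,1) S=110.8837 payoff=1.8263 vs cont=9.9631 → 9.9631 [wait]  node(3,2) S=163.1704 payoff=0.0000 vs cont=0.0000 → 0.0000 [wait]  node(3,3) S=240.1127 payoff=0.0000 vs cont=0.0000 → 0.0000 [wait]  ⇒ S*(3)=75.3519
t_2: node(2,0) S=91.4073 payoff=21.3027 vs cont=22.4234 → 22.4234 [wait]  node(2,1) S=134.5100 payoff=0.0000 vs cont=4.6597 → 4.6597 [wait]  node(2,2) S=197.9376 payoff=0.0000 vs cont=0.0000 → 0.0000 [wait]  ⇒ S*(2)=-
t_1: node(1,0) S=110.8837 payoff=1.8263 vs cont=12.8030 → 12.8030 [wait]  node(1,1) S=163.1704 payoff=0.0000 vs cont=2.1793 → 2.1793 [wait]  ⇒ S*(1)=-
t_0: node(0,0) S=134.5100 payoff=0.0000 vs cont=7.0709 → 7.0709 [wait]  ⇒ S*(0)=-

price = 7.0709
boundary = - - - 75.3519
tree:
7.0709
12.8030 2.1793
22.4234 4.6597 0.0000
37.3581 9.9631 0.0000 0.0000
50.5935 21.3027 0.0000 0.0000 0.0000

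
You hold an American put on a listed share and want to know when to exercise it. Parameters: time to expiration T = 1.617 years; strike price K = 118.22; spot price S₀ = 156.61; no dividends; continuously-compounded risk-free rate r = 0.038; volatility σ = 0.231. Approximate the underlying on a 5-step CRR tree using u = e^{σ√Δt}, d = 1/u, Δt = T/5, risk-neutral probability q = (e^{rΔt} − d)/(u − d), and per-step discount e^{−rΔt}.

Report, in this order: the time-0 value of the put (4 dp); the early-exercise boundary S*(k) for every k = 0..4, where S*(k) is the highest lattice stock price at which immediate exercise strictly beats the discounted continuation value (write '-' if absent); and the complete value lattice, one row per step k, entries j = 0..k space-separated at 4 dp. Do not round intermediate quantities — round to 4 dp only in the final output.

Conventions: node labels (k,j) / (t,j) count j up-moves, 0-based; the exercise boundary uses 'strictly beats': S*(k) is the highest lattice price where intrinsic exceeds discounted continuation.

params: Δt=0.32340 u=1.14038 d=0.87690 q=0.51413 e^(-rΔt)=0.98779
t_5 payoffs: 37.0188 12.6197 0.0000 0.0000 0.0000 0.0000
t_4: node(4,0) S=92.6006 payoff=25.6194 vs cont=24.1754 → 25.6194 [stop]  node(4,1) S=120.4250 payoff=0.0000 vs cont=6.0566 → 6.0566 [wait]  node(4,2) S=156.6100 payoff=0.0000 vs cont=0.0000 → 0.0000 [wait]  node(4,3) S=203.6678 payoff=0.0000 vs cont=0.0000 → 0.0000 [wait]  node(4,4) S=264.8653 payoff=0.0000 vs cont=0.0000 → 0.0000 [wait]  ⇒ S*(4)=92.6006
t_3: node(3,0) S=105.6003 payoff=12.6197 vs cont=15.3714 → 15.3714 [wait]  node(3,1) S=137.3308 payoff=0.0000 vs cont=2.9067 → 2.9067 [wait]  node(3,2) S=178.5957 payoff=0.0000 vs cont=0.0000 → 0.0000 [wait]  node(3,3) S=232.2596 payoff=0.0000 vs cont=0.0000 → 0.0000 [wait]  ⇒ S*(3)=-
t_2: node(2,0) S=120.4250 payoff=0.0000 vs cont=8.8534 → 8.8534 [wait]  node(2,1) S=156.6100 payoff=0.0000 vs cont=1.3950 → 1.3950 [wait]  node(2,2) S=203.6678 payoff=0.0000 vs cont=0.0000 → 0.0000 [wait]  ⇒ S*(2)=-
t_1: node(1,0) S=137.3308 payoff=0.0000 vs cont=4.9575 → 4.9575 [wait]  node(1,1) S=178.5957 payoff=0.0000 vs cont=0.6695 → 0.6695 [wait]  ⇒ S*(1)=-
t_0: node(0,0) S=156.6100 payoff=0.0000 vs cont=2.7193 → 2.7193 [wait]  ⇒ S*(0)=-

price = 2.7193
boundary = - - - - 92.6006
tree:
2.7193
4.9575 0.6695
8.8534 1.3950 0.0000
15.3714 2.9067 0.0000 0.0000
25.6194 6.0566 0.0000 0.0000 0.0000
37.0188 12.6197 0.0000 0.0000 0.0000 0.0000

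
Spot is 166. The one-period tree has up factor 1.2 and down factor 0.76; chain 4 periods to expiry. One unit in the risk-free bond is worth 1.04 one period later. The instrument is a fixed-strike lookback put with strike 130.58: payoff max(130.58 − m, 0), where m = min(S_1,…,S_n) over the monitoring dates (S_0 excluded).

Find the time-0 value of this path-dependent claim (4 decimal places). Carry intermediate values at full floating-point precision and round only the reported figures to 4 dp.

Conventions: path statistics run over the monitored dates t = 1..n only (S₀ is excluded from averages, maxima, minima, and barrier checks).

price = 9.5839

Risk-neutral up-probability p* = (R−d)/(u−d) = (1.04−0.76)/(1.2−0.76) = 0.6364; the claim prices as the p*-weighted sum of path payoffs discounted by R^4.
Enumerate all 2^4 = 16 price paths (U = up ×1.2, D = down ×0.76); each path with k up-moves has probability p*^k·(1−p*)^(4−k).
DDDD: m=55.3812, payoff=75.1988, prob=0.017485
UDDD: m=87.4440, payoff=43.1360, prob=0.030599
DUDD: m=87.4440, payoff=43.1360, prob=0.030599
UUDD: m=138.0695, payoff=0.0000, prob=0.053548
DDUD: m=87.4440, payoff=43.1360, prob=0.030599
UDUD: m=138.0695, payoff=0.0000, prob=0.053548
DUUD: m=126.1600, payoff=4.4200, prob=0.053548
UUUD: m=199.2000, payoff=0.0000, prob=0.093709
DDDU: m=72.8700, payoff=57.7100, prob=0.030599
UDDU: m=115.0579, payoff=15.5221, prob=0.053548
DUDU: m=115.0579, payoff=15.5221, prob=0.053548
UUDU: m=181.6704, payoff=0.0000, prob=0.093709
DDUU: m=95.8816, payoff=34.6984, prob=0.053548
UDUU: m=151.3920, payoff=0.0000, prob=0.093709
DUUU: m=126.1600, payoff=4.4200, prob=0.093709
UUUU: m=199.2000, payoff=0.0000, prob=0.163992
Price = Σ prob·payoff / R^4 = 11.211762 / 1.169859 = 9.5839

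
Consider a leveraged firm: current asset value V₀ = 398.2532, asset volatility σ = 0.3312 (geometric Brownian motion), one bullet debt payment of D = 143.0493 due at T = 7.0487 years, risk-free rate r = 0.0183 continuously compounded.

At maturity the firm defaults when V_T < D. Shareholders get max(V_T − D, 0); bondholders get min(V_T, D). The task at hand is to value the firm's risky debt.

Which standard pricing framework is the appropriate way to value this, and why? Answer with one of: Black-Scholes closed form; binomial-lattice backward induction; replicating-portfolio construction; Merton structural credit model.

Key observation: a levered firm with one bullet debt due at 7.0487 years is the canonical structural-credit setup: equity is a call on the firm's assets struck at the face value.

framework: Merton structural credit model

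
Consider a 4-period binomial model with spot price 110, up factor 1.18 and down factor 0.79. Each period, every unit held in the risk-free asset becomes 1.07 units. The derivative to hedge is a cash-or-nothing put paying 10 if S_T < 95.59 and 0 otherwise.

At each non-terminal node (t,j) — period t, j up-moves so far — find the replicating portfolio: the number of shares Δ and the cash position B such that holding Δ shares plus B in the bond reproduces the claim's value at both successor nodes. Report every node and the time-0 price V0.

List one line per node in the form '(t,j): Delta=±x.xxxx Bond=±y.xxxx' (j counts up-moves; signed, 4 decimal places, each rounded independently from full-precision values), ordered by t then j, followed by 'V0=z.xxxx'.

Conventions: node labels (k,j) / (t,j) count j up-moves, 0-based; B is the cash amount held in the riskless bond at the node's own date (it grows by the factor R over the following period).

(0,0): Delta=-0.0830 Bond=11.5458
(1,0): Delta=-0.1328 Bond=16.6861
(1,1): Delta=-0.0699 Bond=10.6521
(2,0): Delta=0.0000 Bond=8.7344
(2,1): Delta=-0.1678 Bond=21.4369
(2,2): Delta=-0.0441 Bond=7.4538
(3,0): Delta=0.0000 Bond=9.3458
(3,1): Delta=0.0000 Bond=9.3458
(3,2): Delta=-0.2119 Bond=28.2770
(3,3): Delta=0.0000 Bond=0.0000
V0=2.4168

The replicating-portfolio and risk-neutral prices coincide; use p* = (1.07−0.79)/(1.18−0.79) = 0.7179 for the latter.
Payoffs at expiry: V(4,0)=10.0000, V(4,1)=10.0000, V(4,2)=10.0000, V(4,3)=0.0000, V(4,4)=0.0000
(3,0): S=54.2343. Δ = (V_up−V_dn)/(S_up−S_dn) = (10.0000−10.0000)/(63.9965−42.8451) = 0.0000. V = [p*·10.0000 + (1−p*)·10.0000]/1.07 = 9.3458. B = V − Δ·S = 9.3458.
(3,1): S=81.0082. Δ = (V_up−V_dn)/(S_up−S_dn) = (10.0000−10.0000)/(95.5897−63.9965) = 0.0000. V = [p*·10.0000 + (1−p*)·10.0000]/1.07 = 9.3458. B = V − Δ·S = 9.3458.
(3,2): S=120.9996. Δ = (V_up−V_dn)/(S_up−S_dn) = (0.0000−10.0000)/(142.7795−95.5897) = -0.2119. V = [p*·0.0000 + (1−p*)·10.0000]/1.07 = 2.6360. B = V − Δ·S = 28.2770.
(3,3): S=180.7335. Δ = (V_up−V_dn)/(S_up−S_dn) = (0.0000−0.0000)/(213.2656−142.7795) = 0.0000. V = [p*·0.0000 + (1−p*)·0.0000]/1.07 = 0.0000. B = V − Δ·S = 0.0000.
(2,0): S=68.6510. Δ = (V_up−V_dn)/(S_up−S_dn) = (9.3458−9.3458)/(81.0082−54.2343) = 0.0000. V = [p*·9.3458 + (1−p*)·9.3458]/1.07 = 8.7344. B = V − Δ·S = 8.7344.
(2,1): S=102.5420. Δ = (V_up−V_dn)/(S_up−S_dn) = (2.6360−9.3458)/(120.9996−81.0082) = -0.1678. V = [p*·2.6360 + (1−p*)·9.3458]/1.07 = 4.2322. B = V − Δ·S = 21.4369.
(2,2): S=153.1640. Δ = (V_up−V_dn)/(S_up−S_dn) = (0.0000−2.6360)/(180.7335−120.9996) = -0.0441. V = [p*·0.0000 + (1−p*)·2.6360]/1.07 = 0.6948. B = V − Δ·S = 7.4538.
(1,0): S=86.9000. Δ = (V_up−V_dn)/(S_up−S_dn) = (4.2322−8.7344)/(102.5420−68.6510) = -0.1328. V = [p*·4.2322 + (1−p*)·8.7344]/1.07 = 5.1421. B = V − Δ·S = 16.6861.
(1,1): S=129.8000. Δ = (V_up−V_dn)/(S_up−S_dn) = (0.6948−4.2322)/(153.1640−102.5420) = -0.0699. V = [p*·0.6948 + (1−p*)·4.2322]/1.07 = 1.5818. B = V − Δ·S = 10.6521.
(0,0): S=110.0000. Δ = (V_up−V_dn)/(S_up−S_dn) = (1.5818−5.1421)/(129.8000−86.9000) = -0.0830. V = [p*·1.5818 + (1−p*)·5.1421]/1.07 = 2.4168. B = V − Δ·S = 11.5458.
Check: Δ(0,0)·S0 + B(0,0) = 2.4168 = V0.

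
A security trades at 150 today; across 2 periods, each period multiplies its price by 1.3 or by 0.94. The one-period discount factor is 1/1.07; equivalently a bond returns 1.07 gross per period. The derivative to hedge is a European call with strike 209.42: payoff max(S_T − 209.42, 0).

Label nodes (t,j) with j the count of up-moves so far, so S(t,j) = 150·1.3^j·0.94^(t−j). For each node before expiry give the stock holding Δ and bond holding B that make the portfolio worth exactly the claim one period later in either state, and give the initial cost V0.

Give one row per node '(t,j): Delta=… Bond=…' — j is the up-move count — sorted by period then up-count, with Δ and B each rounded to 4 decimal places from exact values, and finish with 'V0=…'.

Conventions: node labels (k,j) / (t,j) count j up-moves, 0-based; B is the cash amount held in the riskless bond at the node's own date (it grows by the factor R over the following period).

(0,0): Delta=0.2755 Bond=-36.3028
(1,0): Delta=0.0000 Bond=0.0000
(1,1): Delta=0.6279 Bond=-107.5680
V0=5.0206

Arbitrage-free pricing uses the up-move probability p* = (R−d)/(u−d) = 0.3611, discounting each step at R = 1.07.
Terminal payoffs: V(2,0)=0.0000, V(2,1)=0.0000, V(2,2)=44.0800
Node (1,0) S=141.0000: V=(p*·0.0000+(1−p*)·0.0000)/1.07=0.0000; Δ=(0.0000−0.0000)/(183.3000−132.5400)=0.0000; B=V−Δ·S=0.0000
Node (1,1) S=195.0000: V=(p*·44.0800+(1−p*)·0.0000)/1.07=14.8764; Δ=(44.0800−0.0000)/(253.5000−183.3000)=0.6279; B=V−Δ·S=-107.5680
Node (0,0) S=150.0000: V=(p*·14.8764+(1−p*)·0.0000)/1.07=5.0206; Δ=(14.8764−0.0000)/(195.0000−141.0000)=0.2755; B=V−Δ·S=-36.3028
As a check, the time-0 holding Δ(0,0)·S0 + B(0,0) comes to 5.0206 — exactly V0.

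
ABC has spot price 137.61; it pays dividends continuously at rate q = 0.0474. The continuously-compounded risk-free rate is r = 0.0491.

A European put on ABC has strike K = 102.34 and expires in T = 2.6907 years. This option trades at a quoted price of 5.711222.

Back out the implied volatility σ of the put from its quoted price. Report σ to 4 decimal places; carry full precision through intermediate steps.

At σ = 0.2502 the Black–Scholes value reproduces the quote:
σ√T = 0.2502·√2.6907 = 0.410412
d₁ = (ln(S/K) + (r−q+σ²/2)T) / (σ√T) = (ln(137.61/102.34) + (0.0491−0.0474+0.2502²/2)·2.6907) / 0.410412 = (0.296123 + 0.088793) / 0.410412 = 0.937878
d₂ = d₁ − σ√T = 0.937878 − 0.410412 = 0.527466
e^{−rT} = 0.876242
e^{−qT} = 0.880259
N(−d₁) = 0.174154,  N(−d₂) = 0.298935
V = K·e^{−rT}·N(−d₂) − S·e^{−qT}·N(−d₁) = 26.806876 − 21.095654 = 5.711222 (equal to the quote); since ∂V/∂σ > 0 for all σ, the implied volatility is unique

sigma = 0.2502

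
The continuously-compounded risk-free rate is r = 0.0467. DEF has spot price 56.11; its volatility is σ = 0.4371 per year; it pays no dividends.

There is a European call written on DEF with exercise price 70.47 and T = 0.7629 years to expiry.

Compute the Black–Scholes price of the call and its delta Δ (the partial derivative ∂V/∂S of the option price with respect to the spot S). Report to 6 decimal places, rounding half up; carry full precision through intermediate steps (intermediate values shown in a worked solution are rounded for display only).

σ√T = 0.4371·√0.7629 = 0.381781
d₁ = (ln(S/K) + (r+σ²/2)T) / (σ√T) = (ln(56.11/70.47) + (0.0467+0.4371²/2)·0.7629) / 0.381781 = (-0.227873 + 0.108506) / 0.381781 = -0.312658
d₂ = d₁ − σ√T = -0.312658 − 0.381781 = -0.694440
e^{−rT} = 0.965000
N(d₁) = 0.377270,  N(d₂) = 0.243703
Call price V = S·N(d₁) − K·e^{−rT}·N(d₂) = 21.168624 − 16.572682 = 4.595943
Δ = N(d₁) = 0.377270

price = 4.595943
Δ = 0.377270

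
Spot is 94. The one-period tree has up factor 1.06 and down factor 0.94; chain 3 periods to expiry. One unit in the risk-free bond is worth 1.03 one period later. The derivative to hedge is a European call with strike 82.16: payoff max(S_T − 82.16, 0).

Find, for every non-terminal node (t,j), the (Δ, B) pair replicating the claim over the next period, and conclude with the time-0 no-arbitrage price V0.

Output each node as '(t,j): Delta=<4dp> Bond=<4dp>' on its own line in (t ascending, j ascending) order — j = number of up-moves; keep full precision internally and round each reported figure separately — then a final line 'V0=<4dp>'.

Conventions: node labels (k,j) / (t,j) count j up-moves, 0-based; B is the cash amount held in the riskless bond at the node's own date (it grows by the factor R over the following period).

(0,0): Delta=0.9787 Bond=-73.1241
(1,0): Delta=0.9065 Bond=-68.9403
(1,1): Delta=1.0000 Bond=-77.4437
(2,0): Delta=0.5901 Bond=-44.7329
(2,1): Delta=1.0000 Bond=-79.7670
(2,2): Delta=1.0000 Bond=-79.7670
V0=18.8704

Under the risk-neutral measure, an up-move has probability p* = (R−d)/(u−d) = 0.7500 and values discount at R = 1.03.
Expiry values: V(3,0)=0.0000, V(3,1)=5.8819, V(3,2)=17.1213, V(3,3)=29.7955
  t=2,j=0: stock 83.0584 → up 88.0419 (V=5.8819), down 78.0749 (V=0.0000). Price 4.2829; hedge Δ=0.5901, bond B=-44.7329.
  t=2,j=1: stock 93.6616 → up 99.2813 (V=17.1213), down 88.0419 (V=5.8819). Price 13.8946; hedge Δ=1.0000, bond B=-79.7670.
  t=2,j=2: stock 105.6184 → up 111.9555 (V=29.7955), down 99.2813 (V=17.1213). Price 25.8514; hedge Δ=1.0000, bond B=-79.7670.
  t=1,j=0: stock 88.3600 → up 93.6616 (V=13.8946), down 83.0584 (V=4.2829). Price 11.1570; hedge Δ=0.9065, bond B=-68.9403.
  t=1,j=1: stock 99.6400 → up 105.6184 (V=25.8514), down 93.6616 (V=13.8946). Price 22.1963; hedge Δ=1.0000, bond B=-77.4437.
  t=0,j=0: stock 94.0000 → up 99.6400 (V=22.1963), down 88.3600 (V=11.1570). Price 18.8704; hedge Δ=0.9787, bond B=-73.1241.
Verification: the root portfolio costs Δ(0,0)·S0 + B(0,0) = 18.8704, matching V0.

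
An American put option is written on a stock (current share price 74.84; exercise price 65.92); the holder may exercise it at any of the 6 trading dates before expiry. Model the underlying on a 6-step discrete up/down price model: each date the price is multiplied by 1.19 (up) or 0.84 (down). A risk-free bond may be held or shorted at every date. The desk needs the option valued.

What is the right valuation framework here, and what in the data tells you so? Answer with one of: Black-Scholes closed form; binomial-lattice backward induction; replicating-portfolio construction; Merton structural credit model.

framework: binomial-lattice backward induction

Key observation: the defining feature is the embedded early-exercise option across 6 discrete dates on the spot-74.84 tree; pricing the strike-65.92 put means working backward with an exercise test at every node.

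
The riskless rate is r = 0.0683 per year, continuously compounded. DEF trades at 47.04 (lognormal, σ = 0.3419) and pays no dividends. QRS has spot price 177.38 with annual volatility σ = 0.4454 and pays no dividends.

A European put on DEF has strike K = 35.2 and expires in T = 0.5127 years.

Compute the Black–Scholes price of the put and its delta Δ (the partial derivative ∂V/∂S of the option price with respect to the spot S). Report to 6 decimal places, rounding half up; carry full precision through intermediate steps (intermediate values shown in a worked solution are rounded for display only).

price = 0.418112
Δ = -0.073552

σ√T = 0.3419·√0.5127 = 0.244811
d₁ = (ln(S/K) + (r+σ²/2)T) / (σ√T) = (ln(47.04/35.2) + (0.0683+0.3419²/2)·0.5127) / 0.244811 = (0.289952 + 0.064984) / 0.244811 = 1.449837
d₂ = d₁ − σ√T = 1.449837 − 0.244811 = 1.205026
e^{−rT} = 0.965589
N(−d₁) = 0.073552,  N(−d₂) = 0.114097
Put price V = K·e^{−rT}·N(−d₂) − S·N(−d₁) = 3.878000 − 3.459888 = 0.418112
Δ = −N(−d₁) = -0.073552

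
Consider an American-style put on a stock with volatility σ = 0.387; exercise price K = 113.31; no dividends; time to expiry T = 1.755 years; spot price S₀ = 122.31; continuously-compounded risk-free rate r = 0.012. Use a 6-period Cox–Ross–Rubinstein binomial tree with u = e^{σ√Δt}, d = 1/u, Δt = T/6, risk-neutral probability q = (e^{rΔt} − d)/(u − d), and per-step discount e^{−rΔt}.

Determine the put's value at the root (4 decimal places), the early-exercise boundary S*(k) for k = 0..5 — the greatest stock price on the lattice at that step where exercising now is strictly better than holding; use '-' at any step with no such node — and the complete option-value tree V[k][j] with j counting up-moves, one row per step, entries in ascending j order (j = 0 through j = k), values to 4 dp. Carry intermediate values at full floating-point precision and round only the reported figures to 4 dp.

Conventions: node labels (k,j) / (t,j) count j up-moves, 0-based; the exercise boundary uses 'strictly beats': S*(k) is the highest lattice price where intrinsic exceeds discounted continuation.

Δt=0.29250, u=1.23282, d=0.81115, q=0.45620, disc=e^(-rΔt)=0.99650
k=6 terminal: V=max(K-S,0) → 78.4707 60.3599 32.8344 0.0000 0.0000 0.0000 0.0000
k=5: j=0 S=42.9505 intr=70.3595 cont=69.9625 V=70.3595[EX]; j=1 S=65.2778 intr=48.0322 cont=47.6352 V=48.0322[EX]; j=2 S=99.2118 intr=14.0982 cont=17.7927 V=17.7927[hold]; j=3 S=150.7859 intr=0.0000 cont=0.0000 V=0.0000[hold]; j=4 S=229.1703 intr=0.0000 cont=0.0000 V=0.0000[hold]; j=5 S=348.3021 intr=0.0000 cont=0.0000 V=0.0000[hold]  S*(5)=65.2778
k=4: j=0 S=52.9501 intr=60.3599 cont=59.9629 V=60.3599[EX]; j=1 S=80.4756 intr=32.8344 cont=34.1169 V=34.1169[hold]; j=2 S=122.3100 intr=0.0000 cont=9.6417 V=9.6417[hold]; j=3 S=185.8915 intr=0.0000 cont=0.0000 V=0.0000[hold]; j=4 S=282.5252 intr=0.0000 cont=0.0000 V=0.0000[hold]  S*(4)=52.9501
k=3: j=0 S=65.2778 intr=48.0322 cont=48.2182 V=48.2182[hold]; j=1 S=99.2118 intr=14.0982 cont=22.8708 V=22.8708[hold]; j=2 S=150.7859 intr=0.0000 cont=5.2247 V=5.2247[hold]; j=3 S=229.1703 intr=0.0000 cont=0.0000 V=0.0000[hold]  S*(3)=-
k=2: j=0 S=80.4756 intr=32.8344 cont=36.5262 V=36.5262[hold]; j=1 S=122.3100 intr=0.0000 cont=14.7687 V=14.7687[hold]; j=2 S=185.8915 intr=0.0000 cont=2.8312 V=2.8312[hold]  S*(2)=-
k=1: j=0 S=99.2118 intr=14.0982 cont=26.5071 V=26.5071[hold]; j=1 S=150.7859 intr=0.0000 cont=9.2901 V=9.2901[hold]  S*(1)=-
k=0: j=0 S=122.3100 intr=0.0000 cont=18.5873 V=18.5873[hold]  S*(0)=-

price = 18.5873
boundary = - - - - 52.9501 65.2778
tree:
18.5873
26.5071 9.2901
36.5262 14.7687 2.8312
48.2182 22.8708 5.2247 0.0000
60.3599 34.1169 9.6417 0.0000 0.0000
70.3595 48.0322 17.7927 0.0000 0.0000 0.0000
78.4707 60.3599 32.8344 0.0000 0.0000 0.0000 0.0000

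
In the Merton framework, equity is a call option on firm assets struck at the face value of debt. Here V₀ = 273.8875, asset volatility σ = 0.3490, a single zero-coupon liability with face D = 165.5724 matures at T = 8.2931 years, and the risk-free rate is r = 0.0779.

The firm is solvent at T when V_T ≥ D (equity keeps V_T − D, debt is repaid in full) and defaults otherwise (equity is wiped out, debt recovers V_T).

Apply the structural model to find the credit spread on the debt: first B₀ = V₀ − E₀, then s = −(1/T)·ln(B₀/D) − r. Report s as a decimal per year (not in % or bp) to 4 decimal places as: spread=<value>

spread=0.0132

Work the structural quantities from V₀ = 273.8875 against face 165.5724:
d₁ = [ln(V₀/D) + (r + σ²/2)T] / (σ√T)
   = [ln(273.8875/165.5724) + (0.0779 + 0.5·0.3490²)·8.2931] / (0.3490·√8.2931)
   = [0.503309 + 1.151086] / 1.005041 = 1.646097
d₂ = d₁ − σ√T = 1.646097 − 1.005041 = 0.641056
N(d₁) = 0.950128,  N(d₂) = 0.739257,  e^(−rT) = 0.524121
E₀ = V₀·N(d₁) − D·e^(−rT)·N(d₂)
   = 273.8875·0.950128 − 165.5724·0.524121·0.739257 = 196.075515
B₀ = V₀ − E₀ = 273.8875 − 196.075515 = 77.811985
spread = −(1/T)·ln(B₀/D) − r = −(1/8.2931)·ln(77.811985/165.5724) − 0.0779 = 0.01315318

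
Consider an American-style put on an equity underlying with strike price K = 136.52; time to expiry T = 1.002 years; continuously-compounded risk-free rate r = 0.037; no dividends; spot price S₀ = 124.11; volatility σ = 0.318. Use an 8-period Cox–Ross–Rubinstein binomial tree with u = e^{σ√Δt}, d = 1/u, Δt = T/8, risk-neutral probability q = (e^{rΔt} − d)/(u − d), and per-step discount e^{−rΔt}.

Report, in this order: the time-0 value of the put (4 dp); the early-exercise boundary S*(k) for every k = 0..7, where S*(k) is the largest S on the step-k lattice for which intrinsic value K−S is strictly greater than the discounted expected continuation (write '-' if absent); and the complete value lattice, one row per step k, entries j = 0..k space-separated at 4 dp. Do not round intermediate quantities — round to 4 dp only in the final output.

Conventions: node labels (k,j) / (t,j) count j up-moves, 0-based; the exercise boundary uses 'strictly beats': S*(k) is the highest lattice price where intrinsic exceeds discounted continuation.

price = 21.3851
boundary = - - - 88.5477 99.0955 88.5477 99.0955 110.8997
tree:
21.3851
28.9160 13.8262
37.8858 19.9452 7.6510
47.9723 27.8489 11.9885 3.2532
57.3974 37.4245 18.2437 5.6556 0.8082
65.8192 47.9723 26.7567 9.6431 1.5998 0.0000
73.3447 57.3974 37.4245 16.0157 3.1669 0.0000 0.0000
80.0691 65.8192 47.9723 25.6203 6.2691 0.0000 0.0000 0.0000
86.0777 73.3447 57.3974 37.4245 12.4100 0.0000 0.0000 0.0000 0.0000

params: Δt=0.12525 u=1.11912 d=0.89356 q=0.49249 e^(-rΔt)=0.99538
t_8 payoffs: 86.0777 73.3447 57.3974 37.4245 12.4100 0.0000 0.0000 0.0000 0.0000
t_7: node(7,0) S=56.4509 payoff=80.0691 vs cont=79.4379 → 80.0691 [stop]  node(7,1) S=70.7008 payoff=65.8192 vs cont=65.1880 → 65.8192 [stop]  node(7,2) S=88.5477 payoff=47.9723 vs cont=47.3411 → 47.9723 [stop]  node(7,3) S=110.8997 payoff=25.6203 vs cont=24.9891 → 25.6203 [stop]  node(7,4) S=138.8939 payoff=0.0000 vs cont=6.2691 → 6.2691 [wait]  node(7,5) S=173.9548 payoff=0.0000 vs cont=0.0000 → 0.0000 [wait]  node(7,6) S=217.8660 payoff=0.0000 vs cont=0.0000 → 0.0000 [wait]  node(7,7) S=272.8616 payoff=0.0000 vs cont=0.0000 → 0.0000 [wait]  ⇒ S*(7)=110.8997
t_6: node(6,0) S=63.1753 payoff=73.3447 vs cont=72.7134 → 73.3447 [stop]  node(6,1) S=79.1226 payoff=57.3974 vs cont=56.7662 → 57.3974 [stop]  node(6,2) S=99.0955 payoff=37.4245 vs cont=36.7933 → 37.4245 [stop]  node(6,3) S=124.1100 payoff=12.4100 vs cont=16.0157 → 16.0157 [wait]  node(6,4) S=155.4389 payoff=0.0000 vs cont=3.1669 → 3.1669 [wait]  node(6,5) S=194.6762 payoff=0.0000 vs cont=0.0000 → 0.0000 [wait]  node(6,6) S=243.8181 payoff=0.0000 vs cont=0.0000 → 0.0000 [wait]  ⇒ S*(6)=99.0955
t_5: node(5,0) S=70.7008 payoff=65.8192 vs cont=65.1880 → 65.8192 [stop]  node(5,1) S=88.5477 payoff=47.9723 vs cont=47.3411 → 47.9723 [stop]  node(5,2) S=110.8997 payoff=25.6203 vs cont=26.7567 → 26.7567 [wait]  node(5,3) S=138.8939 payoff=0.0000 vs cont=9.6431 → 9.6431 [wait]  node(5,4) S=173.9548 payoff=0.0000 vs cont=1.5998 → 1.5998 [wait]  node(5,5) S=217.8660 payoff=0.0000 vs cont=0.0000 → 0.0000 [wait]  ⇒ S*(5)=88.5477
t_4: node(4,0) S=79.1226 payoff=57.3974 vs cont=56.7662 → 57.3974 [stop]  node(4,1) S=99.0955 payoff=37.4245 vs cont=37.3504 → 37.4245 [stop]  node(4,2) S=124.1100 payoff=12.4100 vs cont=18.2437 → 18.2437 [wait]  node(4,3) S=155.4389 payoff=0.0000 vs cont=5.6556 → 5.6556 [wait]  node(4,4) S=194.6762 payoff=0.0000 vs cont=0.8082 → 0.8082 [wait]  ⇒ S*(4)=99.0955
t_3: node(3,0) S=88.5477 payoff=47.9723 vs cont=47.3411 → 47.9723 [stop]  node(3,1) S=110.8997 payoff=25.6203 vs cont=27.8489 → 27.8489 [wait]  node(3,2) S=138.8939 payoff=0.0000 vs cont=11.9885 → 11.9885 [wait]  node(3,3) S=173.9548 payoff=0.0000 vs cont=3.2532 → 3.2532 [wait]  ⇒ S*(3)=88.5477
t_2: node(2,0) S=99.0955 payoff=37.4245 vs cont=37.8858 → 37.8858 [wait]  node(2,1) S=124.1100 payoff=12.4100 vs cont=19.9452 → 19.9452 [wait]  node(2,2) S=155.4389 payoff=0.0000 vs cont=7.6510 → 7.6510 [wait]  ⇒ S*(2)=-
t_1: node(1,0) S=110.8997 payoff=25.6203 vs cont=28.9160 → 28.9160 [wait]  node(1,1) S=138.8939 payoff=0.0000 vs cont=13.8262 → 13.8262 [wait]  ⇒ S*(1)=-
t_0: node(0,0) S=124.1100 payoff=12.4100 vs cont=21.3851 → 21.3851 [wait]  ⇒ S*(0)=-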